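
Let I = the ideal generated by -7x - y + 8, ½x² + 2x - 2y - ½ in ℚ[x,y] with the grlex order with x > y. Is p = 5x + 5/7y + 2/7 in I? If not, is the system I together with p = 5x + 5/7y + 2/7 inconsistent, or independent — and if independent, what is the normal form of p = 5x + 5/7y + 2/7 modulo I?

Adjoining 5x + 5/7y + 2/7 makes the ideal the whole ring: the system is inconsistent.

First compute the reduced Gröbner basis of I by Buchberger's algorithm.
f_1 = -7x - y + 8, LT = x.
f_2 = ½x² + 2x - 2y - ½, LT = x².

S(f_1,f_2): lcm = x². S = 1/7xy - 36/7x + 4y + 1.
  leading term xy: subtract (-1/49y)·f_1 from 1/7xy - 36/7x + 4y + 1 → -1/49y² - 36/7x + 204/49y + 1
  leading term y²: no divisor's leading term divides it; move -1/49y² to the remainder.
  leading term x: subtract (36/49)·f_1 from -36/7x + 204/49y + 1 → 240/49y - 239/49
  leading term y: no divisor's leading term divides it; move 240/49y to the remainder.
  leading term 1: no divisor's leading term divides it; move -239/49 to the remainder.
  remainder -1/49y² + 240/49y - 239/49 ≠ 0; add h_3 = -1/49y² + 240/49y - 239/49 to the basis.

The other S-polynomials (S(f_1,h_3), S(f_2,h_3)) all reduce to 0 modulo the current basis, so we have a Gröbner basis.
Inter-reduce: drop elements whose leading term is divisible by another's, tail-reduce, and make monic.
Reduced Gröbner basis: {y² - 240y + 239, x + 1/7y - 8/7}.
Label its elements g_1 = y² - 240y + 239, g_2 = x + 1/7y - 8/7.

Reduce p = 5x + 5/7y + 2/7 modulo G:
  leading term x: subtract (5)·g_2 from 5x + 5/7y + 2/7 → 6
  leading term 1: no divisor's leading term divides it; move 6 to the remainder.
  normal form = 6.
The normal form is nonzero, so p ∉ I. Since p minus its normal form lies in I, I + (p) = I + (r) where r = 6; decide whether this ideal is the whole ring.
Here r = 6 is a nonzero constant, hence a unit: 1 ∈ I + (p), the Gröbner basis of I + (p) is {1}, and the enlarged system has no common solution — adjoining p is inconsistent.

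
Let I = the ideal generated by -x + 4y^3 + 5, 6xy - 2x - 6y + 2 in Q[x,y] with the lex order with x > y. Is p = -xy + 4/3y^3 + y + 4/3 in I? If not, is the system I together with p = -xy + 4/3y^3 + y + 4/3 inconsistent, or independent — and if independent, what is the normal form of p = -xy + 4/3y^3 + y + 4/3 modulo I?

-xy + 4/3y^3 + y + 4/3 lies in I (it reduces to 0).

First compute the reduced Gröbner basis of I by Buchberger's algorithm.
f_1 = -x + 4y^3 + 5, LT = x.
f_2 = 6xy - 2x - 6y + 2, LT = xy.

S(f_1,f_2): lcm = xy. S = 1/3x - 4y^4 - 4y - 1/3.
  leading term x: subtract (-1/3)·f_1 from 1/3x - 4y^4 - 4y - 1/3 → -4y^4 + 4/3y^3 - 4y + 4/3
  leading term y^4: no divisor's leading term divides it; move -4y^4 to the remainder.
  leading term y^3: no divisor's leading term divides it; move 4/3y^3 to the remainder.
  leading term y: no divisor's leading term divides it; move -4y to the remainder.
  leading term 1: no divisor's leading term divides it; move 4/3 to the remainder.
  remainder -4y^4 + 4/3y^3 - 4y + 4/3 ≠ 0; add h_3 = -4y^4 + 4/3y^3 - 4y + 4/3 to the basis.

S(f_1,h_3): leading monomials are coprime, so the S-polynomial reduces to 0 (Buchberger's first criterion).
S(f_2,h_3): lcm = xy^4. S = -xy + 1/3x - y^4 + 1/3y^3.
  leading term xy: subtract (y)·f_1 from -xy + 1/3x - y^4 + 1/3y^3 → 1/3x - 5y^4 + 1/3y^3 - 5y
  leading term x: subtract (-1/3)·f_1 from 1/3x - 5y^4 + 1/3y^3 - 5y → -5y^4 + 5/3y^3 - 5y + 5/3
  leading term y^4: subtract (5/4)·h_3 from -5y^4 + 5/3y^3 - 5y + 5/3 → 0
  remainder 0.

Every S-polynomial of the final basis reduces to 0, so we have a Gröbner basis.
Inter-reduce: drop elements whose leading term is divisible by another's, tail-reduce, and make monic.
Reduced Gröbner basis: {x - 4y^3 - 5, y^4 - 1/3y^3 + y - 1/3}.
Label its elements g_1 = x - 4y^3 - 5, g_2 = y^4 - 1/3y^3 + y - 1/3.

Reduce p = -xy + 4/3y^3 + y + 4/3 modulo G:
  leading term xy: subtract (-y)·g_1 from -xy + 4/3y^3 + y + 4/3 → -4y^4 + 4/3y^3 - 4y + 4/3
  leading term y^4: subtract (-4)·g_2 from -4y^4 + 4/3y^3 - 4y + 4/3 → 0
  normal form = 0.
Since the normal form is 0, p ∈ I.

Ideal membership is decidable via reduction modulo a Gröbner basis.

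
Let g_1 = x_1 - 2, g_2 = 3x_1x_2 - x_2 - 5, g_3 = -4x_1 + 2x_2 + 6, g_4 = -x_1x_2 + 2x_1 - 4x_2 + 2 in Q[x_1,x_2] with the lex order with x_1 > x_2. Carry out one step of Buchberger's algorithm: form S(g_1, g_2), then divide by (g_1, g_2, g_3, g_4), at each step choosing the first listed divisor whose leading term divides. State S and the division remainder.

lcm(LM(g_1), LM(g_2)) = x_1x_2.
S = (lcm/LT(g_1))·g_1 − (lcm/LT(g_2))·g_2 = -5/3x_2 + 5/3.
Reduce S modulo (g_1, g_2, g_3, g_4) in that order:
  leading term x_2: no divisor's leading term divides it; move -5/3x_2 to the remainder.
  leading term 1: no divisor's leading term divides it; move 5/3 to the remainder.
The remainder -5/3x_2 + 5/3 is nonzero, so it would be added as the next basis element.

S(g_1, g_2) = -5/3x_2 + 5/3; remainder on division = -5/3x_2 + 5/3.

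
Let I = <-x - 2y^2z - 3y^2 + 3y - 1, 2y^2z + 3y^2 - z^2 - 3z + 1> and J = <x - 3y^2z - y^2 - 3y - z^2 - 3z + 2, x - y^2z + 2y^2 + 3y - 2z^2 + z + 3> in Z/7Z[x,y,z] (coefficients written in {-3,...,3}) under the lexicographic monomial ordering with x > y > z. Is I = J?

No, the ideals differ.

Two ideals are equal iff their reduced Gröbner bases coincide (the reduced basis is unique for a fixed ordering).
Buchberger on the first generating set:
f_1 = -x - 2y^2z - 3y^2 + 3y - 1, LT = x.
f_2 = 2y^2z + 3y^2 - z^2 - 3z + 1, LT = y^2z.

The S-polynomials (S(f_1,f_2)) all reduce to 0 modulo the current basis, so we have a Gröbner basis.
Inter-reduce: drop elements whose leading term is divisible by another's, tail-reduce, and make monic.
Reduced Gröbner basis: {x - 3y + z^2 + 3z, y^2z - 2y^2 + 3z^2 + 2z - 3}.

Buchberger on the second generating set:
h_1 = x - 3y^2z - y^2 - 3y - z^2 - 3z + 2, LT = x.
h_2 = x - y^2z + 2y^2 + 3y - 2z^2 + z + 3, LT = x.

S(h_1,h_2): lcm = x. S = -2y^2z - 3y^2 + y + z^2 + 3z - 1.
  leading term y^2z: no divisor's leading term divides it; move -2y^2z to the remainder.
  leading term y^2: no divisor's leading term divides it; move -3y^2 to the remainder.
  leading term y: no divisor's leading term divides it; move y to the remainder.
  leading term z^2: no divisor's leading term divides it; move z^2 to the remainder.
  leading term z: no divisor's leading term divides it; move 3z to the remainder.
  leading term 1: no divisor's leading term divides it; move -1 to the remainder.
  remainder -2y^2z - 3y^2 + y + z^2 + 3z - 1 ≠ 0; add k_3 = -2y^2z - 3y^2 + y + z^2 + 3z - 1 to the basis.

The other S-polynomials (S(h_1,k_3), S(h_2,k_3)) all reduce to 0 modulo the current basis, so we have a Gröbner basis.
Inter-reduce: drop elements whose leading term is divisible by another's, tail-reduce, and make monic.
Reduced Gröbner basis: {x - y + z^2 + 3z, y^2z - 2y^2 + 3y + 3z^2 + 2z - 3}.

These differ, so the ideals are not equal.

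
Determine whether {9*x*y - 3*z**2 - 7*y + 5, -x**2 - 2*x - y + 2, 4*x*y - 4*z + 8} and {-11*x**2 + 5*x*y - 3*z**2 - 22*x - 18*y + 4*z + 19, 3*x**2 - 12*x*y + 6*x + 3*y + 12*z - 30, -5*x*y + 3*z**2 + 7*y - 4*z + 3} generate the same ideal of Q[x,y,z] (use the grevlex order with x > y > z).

Equality of ideals is decidable: compute both reduced Gröbner bases (unique for the ordering) and check whether they agree.
Buchberger on the first generating set:
f_1 = 9*x*y - 3*z**2 - 7*y + 5, LT = x*y.
f_2 = -x**2 - 2*x - y + 2, LT = x**2.
f_3 = 4*x*y - 4*z + 8, LT = x*y.

S(f_1,f_2): lcm = x**2*y. S = -1/3*x*z**2 - 25/9*x*y - y**2 + 5/9*x + 2*y.
  reduce S modulo (f_1, f_2, f_3):
  remainder -1/3*x*z**2 - y**2 - 25/27*z**2 + 5/9*x - 13/81*y + 125/81 ≠ 0; add g_4 = -1/3*x*z**2 - y**2 - 25/27*z**2 + 5/9*x - 13/81*y + 125/81 to the basis.

S(f_1,f_3): lcm = x*y. S = -1/3*z**2 - 7/9*y + z - 13/9.
  reduce S modulo (f_1, f_2, f_3, g_4):
  remainder -1/3*z**2 - 7/9*y + z - 13/9 ≠ 0; add g_5 = -1/3*z**2 - 7/9*y + z - 13/9 to the basis.

S(f_2,f_3): lcm = x**2*y. S = 2*x*y + y**2 + x*z - 2*x - 2*y.
  reduce S modulo (f_1, f_2, f_3, g_4, g_5):
  remainder y**2 + x*z - 2*x - 2*y + 2*z - 4 ≠ 0; add g_6 = y**2 + x*z - 2*x - 2*y + 2*z - 4 to the basis.

The other S-polynomials (S(f_1,g_4), S(f_2,g_4), S(f_3,g_4), S(f_1,g_5), S(f_2,g_5), S(f_3,g_5), S(g_4,g_5), S(f_1,g_6), S(f_2,g_6), S(f_3,g_6), S(g_4,g_6), S(g_5,g_6)) all reduce to 0 modulo the current basis, so we have a Gröbner basis.
Inter-reduce: drop elements whose leading term is divisible by another's, tail-reduce, and make monic.
Reduced Gröbner basis: {x**2 + 2*x + y - 2, x*y - z + 2, y**2 + x*z - 2*x - 2*y + 2*z - 4, z**2 + 7/3*y - 3*z + 13/3}.

Buchberger on the second generating set:
h_1 = -11*x**2 + 5*x*y - 3*z**2 - 22*x - 18*y + 4*z + 19, LT = x**2.
h_2 = 3*x**2 - 12*x*y + 6*x + 3*y + 12*z - 30, LT = x**2.
h_3 = -5*x*y + 3*z**2 + 7*y - 4*z + 3, LT = x*y.

S(h_1,h_2): lcm = x**2. S = 39/11*x*y + 3/11*z**2 + 7/11*y - 48/11*z + 91/11.
  reduce S modulo (h_1, h_2, h_3):
  remainder 12/5*z**2 + 28/5*y - 36/5*z + 52/5 ≠ 0; add k_4 = 12/5*z**2 + 28/5*y - 36/5*z + 52/5 to the basis.

S(h_1,h_3): lcm = x**2*y. S = -5/11*x*y**2 + 3/5*x*z**2 + 3/11*y*z**2 + 17/5*x*y + 18/11*y**2 - 4/5*x*z - 4/11*y*z + 3/5*x - 19/11*y.
  reduce S modulo (h_1, h_2, h_3, k_4):
  remainder y**2 + x*z - 2*x - 2*y + 2*z - 4 ≠ 0; add k_5 = y**2 + x*z - 2*x - 2*y + 2*z - 4 to the basis.

The other S-polynomials (S(h_2,h_3), S(h_1,k_4), S(h_2,k_4), S(h_3,k_4), S(h_1,k_5), S(h_2,k_5), S(h_3,k_5), S(k_4,k_5)) all reduce to 0 modulo the current basis, so we have a Gröbner basis.
Inter-reduce: drop elements whose leading term is divisible by another's, tail-reduce, and make monic.
Reduced Gröbner basis: {x**2 + 2*x + y - 2, x*y - z + 2, y**2 + x*z - 2*x - 2*y + 2*z - 4, z**2 + 7/3*y - 3*z + 13/3}.

Same reduced basis, so the two generating sets span the same ideal.

Yes, the ideals are equal.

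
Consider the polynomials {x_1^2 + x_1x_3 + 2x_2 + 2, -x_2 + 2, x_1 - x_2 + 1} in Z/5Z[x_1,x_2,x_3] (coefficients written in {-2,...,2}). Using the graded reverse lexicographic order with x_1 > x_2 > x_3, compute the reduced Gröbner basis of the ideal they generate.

f_1 = x_1^2 + x_1x_3 + 2x_2 + 2, LT = x_1^2.
f_2 = -x_2 + 2, LT = x_2.
f_3 = x_1 - x_2 + 1, LT = x_1.

S(f_1,f_3): lcm = x_1^2. S = x_1x_2 + x_1x_3 - x_1 + 2x_2 + 2.
  leading term x_1x_2: subtract (-x_1)·f_2 from x_1x_2 + x_1x_3 - x_1 + 2x_2 + 2 → x_1x_3 + x_1 + 2x_2 + 2
  leading term x_1x_3: subtract (x_3)·f_3 from x_1x_3 + x_1 + 2x_2 + 2 → x_2x_3 + x_1 + 2x_2 - x_3 + 2
  leading term x_2x_3: subtract (-x_3)·f_2 from x_2x_3 + x_1 + 2x_2 - x_3 + 2 → x_1 + 2x_2 + x_3 + 2
  leading term x_1: subtract (1)·f_3 from x_1 + 2x_2 + x_3 + 2 → -2x_2 + x_3 + 1
  leading term x_2: subtract (2)·f_2 from -2x_2 + x_3 + 1 → x_3 + 2
  leading term x_3: no divisor's leading term divides it; move x_3 to the remainder.
  leading term 1: no divisor's leading term divides it; move 2 to the remainder.
  remainder x_3 + 2 ≠ 0; add g_4 = x_3 + 2 to the basis.

The other S-polynomials (S(f_1,f_2), S(f_2,f_3), S(f_1,g_4), S(f_2,g_4), S(f_3,g_4)) all reduce to 0 modulo the current basis, so we have a Gröbner basis.
Inter-reduce: drop elements whose leading term is divisible by another's, tail-reduce, and make monic.

G = {x_1 - 1, x_2 - 2, x_3 + 2}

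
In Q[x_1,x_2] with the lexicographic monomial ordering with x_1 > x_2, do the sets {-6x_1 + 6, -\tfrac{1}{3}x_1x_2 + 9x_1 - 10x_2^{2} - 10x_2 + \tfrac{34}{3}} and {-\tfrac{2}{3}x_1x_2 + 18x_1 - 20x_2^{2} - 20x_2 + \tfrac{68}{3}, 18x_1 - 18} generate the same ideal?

Equality of ideals is decidable: compute both reduced Gröbner bases (unique for the ordering) and check whether they agree.
Buchberger on the first generating set:
f_1 = -6x_1 + 6, LT = x_1.
f_2 = -\tfrac{1}{3}x_1x_2 + 9x_1 - 10x_2^{2} - 10x_2 + \tfrac{34}{3}, LT = x_1x_2.

S(f_1,f_2): lcm = x_1x_2. S = 27x_1 - 30x_2^{2} - 31x_2 + 34.
  leading term x_1: subtract (-\tfrac{9}{2})·f_1 from 27x_1 - 30x_2^{2} - 31x_2 + 34 → -30x_2^{2} - 31x_2 + 61
  leading term x_2^{2}: no divisor's leading term divides it; move -30x_2^{2} to the remainder.
  leading term x_2: no divisor's leading term divides it; move -31x_2 to the remainder.
  leading term 1: no divisor's leading term divides it; move 61 to the remainder.
  remainder -30x_2^{2} - 31x_2 + 61 ≠ 0; add g_3 = -30x_2^{2} - 31x_2 + 61 to the basis.

S(f_1,g_3): leading monomials are coprime, so the S-polynomial reduces to 0 (Buchberger's first criterion).
S(f_2,g_3): lcm = x_1x_2^{2}. S = -\tfrac{841}{30}x_1x_2 + \tfrac{61}{30}x_1 + 30x_2^{3} + 30x_2^{2} - 34x_2.
  leading term x_1x_2: subtract (\tfrac{841}{180}x_2)·f_1 from -\tfrac{841}{30}x_1x_2 + \tfrac{61}{30}x_1 + 30x_2^{3} + 30x_2^{2} - 34x_2 → \tfrac{61}{30}x_1 + 30x_2^{3} + 30x_2^{2} - \tfrac{1861}{30}x_2
  leading term x_1: subtract (-\tfrac{61}{180})·f_1 from \tfrac{61}{30}x_1 + 30x_2^{3} + 30x_2^{2} - \tfrac{1861}{30}x_2 → 30x_2^{3} + 30x_2^{2} - \tfrac{1861}{30}x_2 + \tfrac{61}{30}
  leading term x_2^{3}: subtract (-x_2)·g_3 from 30x_2^{3} + 30x_2^{2} - \tfrac{1861}{30}x_2 + \tfrac{61}{30} → -x_2^{2} - \tfrac{31}{30}x_2 + \tfrac{61}{30}
  leading term x_2^{2}: subtract (\tfrac{1}{30})·g_3 from -x_2^{2} - \tfrac{31}{30}x_2 + \tfrac{61}{30} → 0
  remainder 0.

Every S-polynomial of the final basis reduces to 0, so we have a Gröbner basis.
Inter-reduce: drop elements whose leading term is divisible by another's, tail-reduce, and make monic.
Reduced Gröbner basis: {x_1 - 1, x_2^{2} + \tfrac{31}{30}x_2 - \tfrac{61}{30}}.

Buchberger on the second generating set:
h_1 = -\tfrac{2}{3}x_1x_2 + 18x_1 - 20x_2^{2} - 20x_2 + \tfrac{68}{3}, LT = x_1x_2.
h_2 = 18x_1 - 18, LT = x_1.

S(h_1,h_2): lcm = x_1x_2. S = -27x_1 + 30x_2^{2} + 31x_2 - 34.
  leading term x_1: subtract (-\tfrac{3}{2})·h_2 from -27x_1 + 30x_2^{2} + 31x_2 - 34 → 30x_2^{2} + 31x_2 - 61
  leading term x_2^{2}: no divisor's leading term divides it; move 30x_2^{2} to the remainder.
  leading term x_2: no divisor's leading term divides it; move 31x_2 to the remainder.
  leading term 1: no divisor's leading term divides it; move -61 to the remainder.
  remainder 30x_2^{2} + 31x_2 - 61 ≠ 0; add k_3 = 30x_2^{2} + 31x_2 - 61 to the basis.

S(h_1,k_3): lcm = x_1x_2^{2}. S = -\tfrac{841}{30}x_1x_2 + \tfrac{61}{30}x_1 + 30x_2^{3} + 30x_2^{2} - 34x_2.
  leading term x_1x_2: subtract (\tfrac{841}{20})·h_1 from -\tfrac{841}{30}x_1x_2 + \tfrac{61}{30}x_1 + 30x_2^{3} + 30x_2^{2} - 34x_2 → -\tfrac{11323}{15}x_1 + 30x_2^{3} + 871x_2^{2} + 807x_2 - \tfrac{14297}{15}
  leading term x_1: subtract (-\tfrac{11323}{270})·h_2 from -\tfrac{11323}{15}x_1 + 30x_2^{3} + 871x_2^{2} + 807x_2 - \tfrac{14297}{15} → 30x_2^{3} + 871x_2^{2} + 807x_2 - 1708
  leading term x_2^{3}: subtract (x_2)·k_3 from 30x_2^{3} + 871x_2^{2} + 807x_2 - 1708 → 840x_2^{2} + 868x_2 - 1708
  leading term x_2^{2}: subtract (28)·k_3 from 840x_2^{2} + 868x_2 - 1708 → 0
  remainder 0.

S(h_2,k_3): leading monomials are coprime, so the S-polynomial reduces to 0 (Buchberger's first criterion).
Every S-polynomial of the final basis reduces to 0, so we have a Gröbner basis.
Inter-reduce: drop elements whose leading term is divisible by another's, tail-reduce, and make monic.
Reduced Gröbner basis: {x_1 - 1, x_2^{2} + \tfrac{31}{30}x_2 - \tfrac{61}{30}}.

Same reduced basis, so the two generating sets span the same ideal.

Yes, the ideals are equal.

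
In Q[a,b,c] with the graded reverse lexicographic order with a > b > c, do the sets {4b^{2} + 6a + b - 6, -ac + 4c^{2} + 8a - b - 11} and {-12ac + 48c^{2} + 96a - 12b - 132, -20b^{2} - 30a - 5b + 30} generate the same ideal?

Yes, the ideals are equal.

Equality of ideals is decidable: compute both reduced Gröbner bases (unique for the ordering) and check whether they agree.
Buchberger on the first generating set:
f_1 = 4b^{2} + 6a + b - 6, LT = b^{2}.
f_2 = -ac + 4c^{2} + 8a - b - 11, LT = ac.

The S-polynomials (S(f_1,f_2)) all reduce to 0 modulo the current basis, so we have a Gröbner basis.
Inter-reduce: drop elements whose leading term is divisible by another's, tail-reduce, and make monic.
Reduced Gröbner basis: {b^{2} + \tfrac{3}{2}a + \tfrac{1}{4}b - \tfrac{3}{2}, ac - 4c^{2} - 8a + b + 11}.

Buchberger on the second generating set:
h_1 = -12ac + 48c^{2} + 96a - 12b - 132, LT = ac.
h_2 = -20b^{2} - 30a - 5b + 30, LT = b^{2}.

The S-polynomials (S(h_1,h_2)) all reduce to 0 modulo the current basis, so we have a Gröbner basis.
Inter-reduce: drop elements whose leading term is divisible by another's, tail-reduce, and make monic.
Reduced Gröbner basis: {b^{2} + \tfrac{3}{2}a + \tfrac{1}{4}b - \tfrac{3}{2}, ac - 4c^{2} - 8a + b + 11}.

The two bases agree; hence the ideals are identical.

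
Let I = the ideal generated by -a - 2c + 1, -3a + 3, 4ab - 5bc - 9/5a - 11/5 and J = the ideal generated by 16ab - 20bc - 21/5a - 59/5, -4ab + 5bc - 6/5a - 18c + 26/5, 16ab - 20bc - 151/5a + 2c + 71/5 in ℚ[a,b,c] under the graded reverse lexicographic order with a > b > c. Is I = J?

Yes, the ideals are equal.

For a fixed monomial order, each ideal has a unique reduced Gröbner basis; comparing bases decides equality.
Buchberger on the first generating set:
f_1 = -a - 2c + 1, LT = a.
f_2 = -3a + 3, LT = a.
f_3 = 4ab - 5bc - 9/5a - 11/5, LT = ab.

S(f_1,f_2): lcm = a. S = 2c.
  leading term c: no divisor's leading term divides it; move 2c to the remainder.
  remainder 2c ≠ 0; add g_4 = 2c to the basis.

S(f_1,f_3): lcm = ab. S = 13/4bc + 9/20a - b + 11/20.
  leading term bc: subtract (13/8b)·g_4 from 13/4bc + 9/20a - b + 11/20 → 9/20a - b + 11/20
  leading term a: subtract (-9/20)·f_1 from 9/20a - b + 11/20 → -b - 9/10c + 1
  leading term b: no divisor's leading term divides it; move -b to the remainder.
  leading term c: subtract (-9/20)·g_4 from -9/10c + 1 → 1
  leading term 1: no divisor's leading term divides it; move 1 to the remainder.
  remainder -b + 1 ≠ 0; add g_5 = -b + 1 to the basis.

The other S-polynomials (S(f_2,f_3), S(f_1,g_4), S(f_2,g_4), S(f_3,g_4), S(f_1,g_5), S(f_2,g_5), S(f_3,g_5), S(g_4,g_5)) all reduce to 0 modulo the current basis, so we have a Gröbner basis.
Inter-reduce: drop elements whose leading term is divisible by another's, tail-reduce, and make monic.
Reduced Gröbner basis: {a - 1, b - 1, c}.

Buchberger on the second generating set:
h_1 = 16ab - 20bc - 21/5a - 59/5, LT = ab.
h_2 = -4ab + 5bc - 6/5a - 18c + 26/5, LT = ab.
h_3 = 16ab - 20bc - 151/5a + 2c + 71/5, LT = ab.

S(h_1,h_2): lcm = ab. S = -9/16a - 9/2c + 9/16.
  leading term a: no divisor's leading term divides it; move -9/16a to the remainder.
  leading term c: no divisor's leading term divides it; move -9/2c to the remainder.
  leading term 1: no divisor's leading term divides it; move 9/16 to the remainder.
  remainder -9/16a - 9/2c + 9/16 ≠ 0; add k_4 = -9/16a - 9/2c + 9/16 to the basis.

S(h_1,h_3): lcm = ab. S = 13/8a - ⅛c - 13/8.
  leading term a: subtract (-26/9)·k_4 from 13/8a - ⅛c - 13/8 → -105/8c
  leading term c: no divisor's leading term divides it; move -105/8c to the remainder.
  remainder -105/8c ≠ 0; add k_5 = -105/8c to the basis.

S(h_1,k_4): lcm = ab. S = -37/4bc - 21/80a + b - 59/80.
  leading term bc: subtract (74/105b)·k_5 from -37/4bc - 21/80a + b - 59/80 → -21/80a + b - 59/80
  leading term a: subtract (7/15)·k_4 from -21/80a + b - 59/80 → b + 21/10c - 1
  leading term b: no divisor's leading term divides it; move b to the remainder.
  leading term c: subtract (-4/25)·k_5 from 21/10c - 1 → -1
  leading term 1: no divisor's leading term divides it; move -1 to the remainder.
  remainder b - 1 ≠ 0; add k_6 = b - 1 to the basis.

The other S-polynomials (S(h_2,h_3), S(h_2,k_4), S(h_3,k_4), S(h_1,k_5), S(h_2,k_5), S(h_3,k_5), S(k_4,k_5), S(h_1,k_6), S(h_2,k_6), S(h_3,k_6), S(k_4,k_6), S(k_5,k_6)) all reduce to 0 modulo the current basis, so we have a Gröbner basis.
Inter-reduce: drop elements whose leading term is divisible by another's, tail-reduce, and make monic.
Reduced Gröbner basis: {a - 1, b - 1, c}.

The two bases agree; hence the ideals are identical.
The choice of monomial ordering does not affect the verdict — as long as both bases are computed under the same ordering, their equality decides ideal equality.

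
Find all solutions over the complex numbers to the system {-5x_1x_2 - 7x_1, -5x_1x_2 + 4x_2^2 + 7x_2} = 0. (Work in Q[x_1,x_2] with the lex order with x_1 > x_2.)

Compute a lex Gröbner basis by Buchberger's algorithm.
f_1 = -5x_1x_2 - 7x_1, LT = x_1x_2.
f_2 = -5x_1x_2 + 4x_2^2 + 7x_2, LT = x_1x_2.

S(f_1,f_2): lcm = x_1x_2. S = 7/5x_1 + 4/5x_2^2 + 7/5x_2.
  leading term x_1: no divisor's leading term divides it; move 7/5x_1 to the remainder.
  leading term x_2^2: no divisor's leading term divides it; move 4/5x_2^2 to the remainder.
  leading term x_2: no divisor's leading term divides it; move 7/5x_2 to the remainder.
  remainder 7/5x_1 + 4/5x_2^2 + 7/5x_2 ≠ 0; add h_3 = 7/5x_1 + 4/5x_2^2 + 7/5x_2 to the basis.

S(f_1,h_3): lcm = x_1x_2. S = 7/5x_1 - 4/7x_2^3 - x_2^2.
  leading term x_1: subtract (1)·h_3 from 7/5x_1 - 4/7x_2^3 - x_2^2 → -4/7x_2^3 - 9/5x_2^2 - 7/5x_2
  leading term x_2^3: no divisor's leading term divides it; move -4/7x_2^3 to the remainder.
  leading term x_2^2: no divisor's leading term divides it; move -9/5x_2^2 to the remainder.
  leading term x_2: no divisor's leading term divides it; move -7/5x_2 to the remainder.
  remainder -4/7x_2^3 - 9/5x_2^2 - 7/5x_2 ≠ 0; add h_4 = -4/7x_2^3 - 9/5x_2^2 - 7/5x_2 to the basis.

S(f_2,h_3): lcm = x_1x_2. S = -4/7x_2^3 - 9/5x_2^2 - 7/5x_2.
  leading term x_2^3: subtract (1)·h_4 from -4/7x_2^3 - 9/5x_2^2 - 7/5x_2 → 0
  remainder 0.

S(f_1,h_4): lcm = x_1x_2^3. S = -7/4x_1x_2^2 - 49/20x_1x_2.
  leading term x_1x_2^2: subtract (7/20x_2)·f_1 from -7/4x_1x_2^2 - 49/20x_1x_2 → 0
  remainder 0.

S(f_2,h_4): lcm = x_1x_2^3. S = -63/20x_1x_2^2 - 49/20x_1x_2 - 4/5x_2^4 - 7/5x_2^3.
  leading term x_1x_2^2: subtract (63/100x_2)·f_1 from -63/20x_1x_2^2 - 49/20x_1x_2 - 4/5x_2^4 - 7/5x_2^3 → 49/25x_1x_2 - 4/5x_2^4 - 7/5x_2^3
  leading term x_1x_2: subtract (-49/125)·f_1 from 49/25x_1x_2 - 4/5x_2^4 - 7/5x_2^3 → -343/125x_1 - 4/5x_2^4 - 7/5x_2^3
  leading term x_1: subtract (-49/25)·h_3 from -343/125x_1 - 4/5x_2^4 - 7/5x_2^3 → -4/5x_2^4 - 7/5x_2^3 + 196/125x_2^2 + 343/125x_2
  leading term x_2^4: subtract (7/5x_2)·h_4 from -4/5x_2^4 - 7/5x_2^3 + 196/125x_2^2 + 343/125x_2 → 28/25x_2^3 + 441/125x_2^2 + 343/125x_2
  leading term x_2^3: subtract (-49/25)·h_4 from 28/25x_2^3 + 441/125x_2^2 + 343/125x_2 → 0
  remainder 0.

S(h_3,h_4): leading monomials are coprime, so the S-polynomial reduces to 0 (Buchberger's first criterion).
Every S-polynomial of the final basis reduces to 0, so we have a Gröbner basis.
Inter-reduce: drop elements whose leading term is divisible by another's, tail-reduce, and make monic.
Reduced Gröbner basis: {x_1 + 4/7x_2^2 + x_2, x_2^3 + 63/20x_2^2 + 49/20x_2}.

From the last basis element, x_2^3 + 63/20x_2^2 + 49/20x_2 = 0, so x_2 takes values in {-7/4, -7/5, 0}. Each choice, substituted upward through the basis, yields the corresponding point(s) of the solution set.
  x_2 = -7/4: the earlier basis element becomes x_1 = 0, giving x_1 = 0 — point (0, -7/4).
  x_2 = -7/5: the earlier basis element becomes x_1 - 7/25 = 0, giving x_1 = 7/25 — point (7/25, -7/5).
  x_2 = 0: the earlier basis element becomes x_1 = 0, giving x_1 = 0 — point (0, 0).
Check: every point annihilates each of the original generators.
Zero-dimensionality of the ideal guarantees finitely many solutions over ℂ.

{(0, -7/4), (7/25, -7/5), (0, 0)}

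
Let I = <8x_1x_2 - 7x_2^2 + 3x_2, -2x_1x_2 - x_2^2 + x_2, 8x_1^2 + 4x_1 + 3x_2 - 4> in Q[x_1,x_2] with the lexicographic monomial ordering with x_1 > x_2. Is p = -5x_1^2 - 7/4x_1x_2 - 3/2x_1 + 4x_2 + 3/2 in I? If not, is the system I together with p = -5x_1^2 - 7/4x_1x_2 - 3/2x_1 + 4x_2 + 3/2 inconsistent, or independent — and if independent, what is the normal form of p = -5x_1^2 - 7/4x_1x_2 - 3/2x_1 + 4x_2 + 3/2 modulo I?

First compute the reduced Gröbner basis of I by Buchberger's algorithm.
f_1 = 8x_1x_2 - 7x_2^2 + 3x_2, LT = x_1x_2.
f_2 = -2x_1x_2 - x_2^2 + x_2, LT = x_1x_2.
f_3 = 8x_1^2 + 4x_1 + 3x_2 - 4, LT = x_1^2.

S(f_1,f_2): lcm = x_1x_2. S = -11/8x_2^2 + 7/8x_2.
  leading term x_2^2: no divisor's leading term divides it; move -11/8x_2^2 to the remainder.
  leading term x_2: no divisor's leading term divides it; move 7/8x_2 to the remainder.
  remainder -11/8x_2^2 + 7/8x_2 ≠ 0; add h_4 = -11/8x_2^2 + 7/8x_2 to the basis.

S(f_1,f_3): lcm = x_1^2x_2. S = -7/8x_1x_2^2 - 1/8x_1x_2 - 3/8x_2^2 + 1/2x_2.
  leading term x_1x_2^2: subtract (-7/64x_2)·f_1 from -7/8x_1x_2^2 - 1/8x_1x_2 - 3/8x_2^2 + 1/2x_2 → -1/8x_1x_2 - 49/64x_2^3 - 3/64x_2^2 + 1/2x_2
  leading term x_1x_2: subtract (-1/64)·f_1 from -1/8x_1x_2 - 49/64x_2^3 - 3/64x_2^2 + 1/2x_2 → -49/64x_2^3 - 5/32x_2^2 + 35/64x_2
  leading term x_2^3: subtract (49/88x_2)·h_4 from -49/64x_2^3 - 5/32x_2^2 + 35/64x_2 → -453/704x_2^2 + 35/64x_2
  leading term x_2^2: subtract (453/968)·h_4 from -453/704x_2^2 + 35/64x_2 → 133/968x_2
  leading term x_2: no divisor's leading term divides it; move 133/968x_2 to the remainder.
  remainder 133/968x_2 ≠ 0; add h_5 = 133/968x_2 to the basis.

The other S-polynomials (S(f_2,f_3), S(f_1,h_4), S(f_2,h_4), S(f_3,h_4), S(f_1,h_5), S(f_2,h_5), S(f_3,h_5), S(h_4,h_5)) all reduce to 0 modulo the current basis, so we have a Gröbner basis.
Inter-reduce: drop elements whose leading term is divisible by another's, tail-reduce, and make monic.
Reduced Gröbner basis: {x_1^2 + 1/2x_1 - 1/2, x_2}.
Label its elements g_1 = x_1^2 + 1/2x_1 - 1/2, g_2 = x_2.

Reduce p = -5x_1^2 - 7/4x_1x_2 - 3/2x_1 + 4x_2 + 3/2 modulo G:
  leading term x_1^2: subtract (-5)·g_1 from -5x_1^2 - 7/4x_1x_2 - 3/2x_1 + 4x_2 + 3/2 → -7/4x_1x_2 + x_1 + 4x_2 - 1
  leading term x_1x_2: subtract (-7/4x_1)·g_2 from -7/4x_1x_2 + x_1 + 4x_2 - 1 → x_1 + 4x_2 - 1
  leading term x_1: no divisor's leading term divides it; move x_1 to the remainder.
  leading term x_2: subtract (4)·g_2 from 4x_2 - 1 → -1
  leading term 1: no divisor's leading term divides it; move -1 to the remainder.
  normal form = x_1 - 1.
The normal form is nonzero, so p ∉ I. Since p minus its normal form lies in I, I + (p) = I + (r) where r = x_1 - 1; decide whether this ideal is the whole ring.
Run Buchberger on G together with r (pairs among the g_i already reduce to 0 since G is a Gröbner basis):
g_1 = x_1^2 + 1/2x_1 - 1/2, LT = x_1^2.
g_2 = x_2, LT = x_2.
r = x_1 - 1, LT = x_1.

S(g_1,r): lcm = x_1^2. S = 3/2x_1 - 1/2.
  leading term x_1: subtract (3/2)·r from 3/2x_1 - 1/2 → 1
  leading term 1: no divisor's leading term divides it; move 1 to the remainder.
  remainder 1 ≠ 0; add m_4 = 1 to the basis.

The other S-polynomials (S(g_1,g_2), S(g_2,r), S(g_1,m_4), S(g_2,m_4), S(r,m_4)) all reduce to 0 modulo the current basis, so we have a Gröbner basis.
Inter-reduce: drop elements whose leading term is divisible by another's, tail-reduce, and make monic.
Reduced Gröbner basis: {1}.
The reduced Gröbner basis of I + (p) is {1}: the ideal is the whole ring, so the enlarged system has no common solution — adjoining p is inconsistent.

Adjoining -5x_1^2 - 7/4x_1x_2 - 3/2x_1 + 4x_2 + 3/2 makes the ideal the whole ring: the system is inconsistent.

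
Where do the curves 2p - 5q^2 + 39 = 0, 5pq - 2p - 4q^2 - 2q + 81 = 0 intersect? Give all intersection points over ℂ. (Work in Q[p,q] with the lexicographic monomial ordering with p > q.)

Compute a lex Gröbner basis by Buchberger's algorithm.
f_1 = 2p - 5q^2 + 39, LT = p.
f_2 = 5pq - 2p - 4q^2 - 2q + 81, LT = pq.

S(f_1,f_2): lcm = pq. S = 2/5p - 5/2q^3 + 4/5q^2 + 199/10q - 81/5.
  leading term p: subtract (1/5)·f_1 from 2/5p - 5/2q^3 + 4/5q^2 + 199/10q - 81/5 → -5/2q^3 + 9/5q^2 + 199/10q - 24
  leading term q^3: no divisor's leading term divides it; move -5/2q^3 to the remainder.
  leading term q^2: no divisor's leading term divides it; move 9/5q^2 to the remainder.
  leading term q: no divisor's leading term divides it; move 199/10q to the remainder.
  leading term 1: no divisor's leading term divides it; move -24 to the remainder.
  remainder -5/2q^3 + 9/5q^2 + 199/10q - 24 ≠ 0; add h_3 = -5/2q^3 + 9/5q^2 + 199/10q - 24 to the basis.

The other S-polynomials (S(f_1,h_3), S(f_2,h_3)) all reduce to 0 modulo the current basis, so we have a Gröbner basis.
Inter-reduce: drop elements whose leading term is divisible by another's, tail-reduce, and make monic.
Reduced Gröbner basis: {p - 5/2q^2 + 39/2, q^3 - 18/25q^2 - 199/25q + 48/5}.

Since the basis is lex-ordered, q^3 - 18/25q^2 - 199/25q + 48/5 is univariate in q. Its roots are {-3, 93/50 - sqrt(649)/50, sqrt(649)/50 + 93/50}. Back-substituting each root into the other basis elements fixes the other coordinates.
  q = -3: the earlier basis element becomes p - 3 = 0, giving p = 3 — point (3, -3).
  q = 93/50 - sqrt(649)/50: the earlier basis element becomes p + 93*sqrt(649)/500 + 5101/500 = 0, giving p = -5101/500 - 93*sqrt(649)/500 — point (-5101/500 - 93*sqrt(649)/500, 93/50 - sqrt(649)/50).
  q = sqrt(649)/50 + 93/50: the earlier basis element becomes p - 93*sqrt(649)/500 + 5101/500 = 0, giving p = -5101/500 + 93*sqrt(649)/500 — point (-5101/500 + 93*sqrt(649)/500, sqrt(649)/50 + 93/50).

{(3, -3), (-5101/500 - 93*sqrt(649)/500, 93/50 - sqrt(649)/50), (-5101/500 + 93*sqrt(649)/500, sqrt(649)/50 + 93/50)}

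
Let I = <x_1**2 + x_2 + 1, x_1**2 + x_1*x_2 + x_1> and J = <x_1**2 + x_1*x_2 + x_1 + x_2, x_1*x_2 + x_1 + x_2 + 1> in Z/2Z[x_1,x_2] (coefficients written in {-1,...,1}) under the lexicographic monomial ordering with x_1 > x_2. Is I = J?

For a fixed monomial order, each ideal has a unique reduced Gröbner basis; comparing bases decides equality.
Buchberger on the first generating set:
f_1 = x_1**2 + x_2 + 1, LT = x_1**2.
f_2 = x_1**2 + x_1*x_2 + x_1, LT = x_1**2.

S(f_1,f_2): lcm = x_1**2. S = x_1*x_2 + x_1 + x_2 + 1.
  reduce S modulo (f_1, f_2):
  remainder x_1*x_2 + x_1 + x_2 + 1 ≠ 0; add g_3 = x_1*x_2 + x_1 + x_2 + 1 to the basis.

S(f_1,g_3): lcm = x_1**2*x_2. S = x_1**2 + x_1*x_2 + x_1 + x_2**2 + x_2.
  reduce S modulo (f_1, f_2, g_3):
  remainder x_2**2 + x_2 ≠ 0; add g_4 = x_2**2 + x_2 to the basis.

The other S-polynomials (S(f_2,g_3), S(f_1,g_4), S(f_2,g_4), S(g_3,g_4)) all reduce to 0 modulo the current basis, so we have a Gröbner basis.
Inter-reduce: drop elements whose leading term is divisible by another's, tail-reduce, and make monic.
Reduced Gröbner basis: {x_1**2 + x_2 + 1, x_1*x_2 + x_1 + x_2 + 1, x_2**2 + x_2}.

Buchberger on the second generating set:
h_1 = x_1**2 + x_1*x_2 + x_1 + x_2, LT = x_1**2.
h_2 = x_1*x_2 + x_1 + x_2 + 1, LT = x_1*x_2.

The S-polynomials (S(h_1,h_2)) all reduce to 0 modulo the current basis, so we have a Gröbner basis.
Inter-reduce: drop elements whose leading term is divisible by another's, tail-reduce, and make monic.
Reduced Gröbner basis: {x_1**2 + 1, x_1*x_2 + x_1 + x_2 + 1}.

Since the reduced bases disagree, the two ideals are not the same.

No, the ideals differ.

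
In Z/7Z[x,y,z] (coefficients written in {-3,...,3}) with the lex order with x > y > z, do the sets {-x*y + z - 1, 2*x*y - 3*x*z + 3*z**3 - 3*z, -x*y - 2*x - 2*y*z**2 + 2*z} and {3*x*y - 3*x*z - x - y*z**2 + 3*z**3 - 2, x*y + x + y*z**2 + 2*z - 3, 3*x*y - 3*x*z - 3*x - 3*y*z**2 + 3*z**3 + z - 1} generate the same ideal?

Yes, the ideals are equal.

Since reduced Gröbner bases are canonical representatives of ideals under a given ordering, it suffices to compute and compare them.
Buchberger on the first generating set:
f_1 = -x*y + z - 1, LT = x*y.
f_2 = 2*x*y - 3*x*z + 3*z**3 - 3*z, LT = x*y.
f_3 = -x*y - 2*x - 2*y*z**2 + 2*z, LT = x*y.

S(f_1,f_2): lcm = x*y. S = -2*x*z + 2*z**3 - 3*z + 1.
  reduce S modulo (f_1, f_2, f_3):
  remainder -2*x*z + 2*z**3 - 3*z + 1 ≠ 0; add g_4 = -2*x*z + 2*z**3 - 3*z + 1 to the basis.

S(f_1,f_3): lcm = x*y. S = -2*x - 2*y*z**2 + z + 1.
  reduce S modulo (f_1, f_2, f_3, g_4):
  remainder -2*x - 2*y*z**2 + z + 1 ≠ 0; add g_5 = -2*x - 2*y*z**2 + z + 1 to the basis.

S(f_1,g_4): lcm = x*y*z. S = y*z**3 + 2*y*z - 3*y - z**2 + z.
  reduce S modulo (f_1, f_2, f_3, g_4, g_5):
  remainder y*z**3 + 2*y*z - 3*y - z**2 + z ≠ 0; add g_6 = y*z**3 + 2*y*z - 3*y - z**2 + z to the basis.

S(f_3,g_4): lcm = x*y*z. S = 2*x*z + 3*y*z**3 + 2*y*z - 3*y - 2*z**2.
  reduce S modulo (f_1, f_2, f_3, g_4, g_5, g_6):
  remainder 3*y*z - y + 2*z**3 + z**2 + z + 1 ≠ 0; add g_7 = 3*y*z - y + 2*z**3 + z**2 + z + 1 to the basis.

S(f_1,g_5): lcm = x*y. S = -y**2*z**2 - 3*y*z - 3*y - z + 1.
  reduce S modulo (f_1, f_2, f_3, g_4, g_5, g_6, g_7):
  remainder 3*y**2 - 3*y - 2*z**4 - 3*z**3 + 3*z**2 + 2 ≠ 0; add g_8 = 3*y**2 - 3*y - 2*z**4 - 3*z**3 + 3*z**2 + 2 to the basis.

S(f_3,g_6): lcm = x*y*z**3. S = -2*x*y*z + 3*x*y + 2*x*z**3 + x*z**2 - x*z + 2*y*z**5 - 2*z**4.
  reduce S modulo (f_1, f_2, f_3, g_4, g_5, g_6, g_7, g_8):
  remainder 3*y + 2*z**5 - 3*z**4 - 3*z**3 + z**2 + z - 1 ≠ 0; add g_9 = 3*y + 2*z**5 - 3*z**4 - 3*z**3 + z**2 + z - 1 to the basis.

S(f_1,g_8): lcm = x*y**2. S = x*y + 3*x*z**4 + x*z**3 - x*z**2 - 3*x - y*z + y.
  reduce S modulo (f_1, f_2, f_3, g_4, g_5, g_6, g_7, g_8, g_9):
  remainder 3*z**6 - 2*z**5 - 3*z**4 + 3*z**2 - 1 ≠ 0; add g_10 = 3*z**6 - 2*z**5 - 3*z**4 + 3*z**2 - 1 to the basis.

The other S-polynomials (S(f_2,f_3), S(f_2,g_4), S(f_2,g_5), S(f_3,g_5), S(g_4,g_5), S(f_1,g_6), S(f_2,g_6), S(g_4,g_6), S(g_5,g_6), S(f_1,g_7), S(f_2,g_7), S(f_3,g_7), S(g_4,g_7), S(g_5,g_7), S(g_6,g_7), S(f_2,g_8), S(f_3,g_8), S(g_4,g_8), S(g_5,g_8), S(g_6,g_8), S(g_7,g_8), S(f_1,g_9), S(f_2,g_9), S(f_3,g_9), S(g_4,g_9), S(g_5,g_9), S(g_6,g_9), S(g_7,g_9), S(g_8,g_9), S(f_1,g_10), S(f_2,g_10), S(f_3,g_10), S(g_4,g_10), S(g_5,g_10), S(g_6,g_10), S(g_7,g_10), S(g_8,g_10), S(g_9,g_10)) all reduce to 0 modulo the current basis, so we have a Gröbner basis.
Inter-reduce: drop elements whose leading term is divisible by another's, tail-reduce, and make monic.
Reduced Gröbner basis: {x + 2*z**5 + z**4 - 2*z**3 - z**2 + 2*z - 2, y + 3*z**5 - z**4 - z**3 - 2*z**2 - 2*z + 2, z**6 - 3*z**5 - z**4 + z**2 + 2}.

Buchberger on the second generating set:
h_1 = 3*x*y - 3*x*z - x - y*z**2 + 3*z**3 - 2, LT = x*y.
h_2 = x*y + x + y*z**2 + 2*z - 3, LT = x*y.
h_3 = 3*x*y - 3*x*z - 3*x - 3*y*z**2 + 3*z**3 + z - 1, LT = x*y.

S(h_1,h_2): lcm = x*y. S = -x*z + x + y*z**2 + z**3 - 2*z.
  reduce S modulo (h_1, h_2, h_3):
  remainder -x*z + x + y*z**2 + z**3 - 2*z ≠ 0; add k_4 = -x*z + x + y*z**2 + z**3 - 2*z to the basis.

S(h_1,h_3): lcm = x*y. S = 3*x + 3*y*z**2 + 2*z + 2.
  reduce S modulo (h_1, h_2, h_3, k_4):
  remainder 3*x + 3*y*z**2 + 2*z + 2 ≠ 0; add k_5 = 3*x + 3*y*z**2 + 2*z + 2 to the basis.

S(h_1,k_4): lcm = x*y*z. S = x*y - x*z**2 + 2*x*z + y**2*z**2 + 3*y*z**3 - 2*y*z + z**4 - 3*z.
  reduce S modulo (h_1, h_2, h_3, k_4, k_5):
  remainder y**2*z**2 + 2*y*z**3 - 2*y*z + z**3 + 2*z**2 + 3 ≠ 0; add k_6 = y**2*z**2 + 2*y*z**3 - 2*y*z + z**3 + 2*z**2 + 3 to the basis.

S(h_3,k_4): lcm = x*y*z. S = x*y - x*z**2 - x*z + y**2*z**2 - 2*y*z + z**4 - 2*z**2 + 2*z.
  reduce S modulo (h_1, h_2, h_3, k_4, k_5, k_6):
  remainder -3*y*z**3 - 3*z**3 - 2*z**2 - z + 2 ≠ 0; add k_7 = -3*y*z**3 - 3*z**3 - 2*z**2 - z + 2 to the basis.

S(h_1,k_5): lcm = x*y. S = -x*z + 2*x - y**2*z**2 + 2*y*z**2 - 3*y*z - 3*y + z**3 - 3.
  reduce S modulo (h_1, h_2, h_3, k_4, k_5, k_6, k_7):
  remainder 2*y*z - 3*y - z**3 + 3*z**2 + 3*z + 3 ≠ 0; add k_8 = 2*y*z - 3*y - z**3 + 3*z**2 + 3*z + 3 to the basis.

S(h_3,k_6): lcm = x*y**2*z**2. S = -3*x*y*z**3 - x*y*z**2 + 2*x*y*z - x*z**3 - 2*x*z**2 - 3*x - y**2*z**4 + y*z**5 - 2*y*z**3 + 2*y*z**2.
  reduce S modulo (h_1, h_2, h_3, k_4, k_5, k_6, k_7, k_8):
  remainder -y - 3*z**5 + z**4 + z**3 + 2*z**2 + 2*z - 2 ≠ 0; add k_9 = -y - 3*z**5 + z**4 + z**3 + 2*z**2 + 2*z - 2 to the basis.

S(h_1,k_9): lcm = x*y. S = -3*x*z**5 + x*z**4 + x*z**3 + 2*x*z**2 + x*z + 2*y*z**2 + z**3 - 3.
  reduce S modulo (h_1, h_2, h_3, k_4, k_5, k_6, k_7, k_8, k_9):
  remainder -3*z**7 + z**6 - z**5 + z**4 - 3*z**3 - z**2 + z - 2 ≠ 0; add k_10 = -3*z**7 + z**6 - z**5 + z**4 - 3*z**3 - z**2 + z - 2 to the basis.

S(k_6,k_9): lcm = y**2*z**2. S = -3*y*z**7 + y*z**6 + y*z**5 + 2*y*z**4 - 3*y*z**3 - 2*y*z**2 - 2*y*z + z**3 + 2*z**2 + 3.
  reduce S modulo (h_1, h_2, h_3, k_4, k_5, k_6, k_7, k_8, k_9, k_10):
  remainder 2*z**6 + z**5 - 2*z**4 + 2*z**2 - 3 ≠ 0; add k_11 = 2*z**6 + z**5 - 2*z**4 + 2*z**2 - 3 to the basis.

The other S-polynomials (S(h_2,h_3), S(h_2,k_4), S(h_2,k_5), S(h_3,k_5), S(k_4,k_5), S(h_1,k_6), S(h_2,k_6), S(k_4,k_6), S(k_5,k_6), S(h_1,k_7), S(h_2,k_7), S(h_3,k_7), S(k_4,k_7), S(k_5,k_7), S(k_6,k_7), S(h_1,k_8), S(h_2,k_8), S(h_3,k_8), S(k_4,k_8), S(k_5,k_8), S(k_6,k_8), S(k_7,k_8), S(h_2,k_9), S(h_3,k_9), S(k_4,k_9), S(k_5,k_9), S(k_7,k_9), S(k_8,k_9), S(h_1,k_10), S(h_2,k_10), S(h_3,k_10), S(k_4,k_10), S(k_5,k_10), S(k_6,k_10), S(k_7,k_10), S(k_8,k_10), S(k_9,k_10), S(h_1,k_11), S(h_2,k_11), S(h_3,k_11), S(k_4,k_11), S(k_5,k_11), S(k_6,k_11), S(k_7,k_11), S(k_8,k_11), S(k_9,k_11), S(k_10,k_11)) all reduce to 0 modulo the current basis, so we have a Gröbner basis.
Inter-reduce: drop elements whose leading term is divisible by another's, tail-reduce, and make monic.
Reduced Gröbner basis: {x + 2*z**5 + z**4 - 2*z**3 - z**2 + 2*z - 2, y + 3*z**5 - z**4 - z**3 - 2*z**2 - 2*z + 2, z**6 - 3*z**5 - z**4 + z**2 + 2}.

The two bases agree; hence the ideals are identical.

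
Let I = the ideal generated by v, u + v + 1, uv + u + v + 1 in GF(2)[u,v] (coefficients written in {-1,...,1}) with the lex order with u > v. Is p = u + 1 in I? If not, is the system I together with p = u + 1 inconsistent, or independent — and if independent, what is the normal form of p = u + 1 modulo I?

u + 1 lies in I (it reduces to 0).

First compute the reduced Gröbner basis of I by Buchberger's algorithm.
f_1 = v, LT = v.
f_2 = u + v + 1, LT = u.
f_3 = uv + u + v + 1, LT = uv.

The S-polynomials (S(f_1,f_2), S(f_1,f_3), S(f_2,f_3)) all reduce to 0 modulo the current basis, so we have a Gröbner basis.
Inter-reduce: drop elements whose leading term is divisible by another's, tail-reduce, and make monic.
Reduced Gröbner basis: {u + 1, v}.
Label its elements g_1 = u + 1, g_2 = v.

Reduce p = u + 1 modulo G:
  leading term u: subtract (1)·g_1 from u + 1 → 0
  normal form = 0.
Since the normal form is 0, p ∈ I.

The remainder on division by a Gröbner basis is unique — it is the normal form.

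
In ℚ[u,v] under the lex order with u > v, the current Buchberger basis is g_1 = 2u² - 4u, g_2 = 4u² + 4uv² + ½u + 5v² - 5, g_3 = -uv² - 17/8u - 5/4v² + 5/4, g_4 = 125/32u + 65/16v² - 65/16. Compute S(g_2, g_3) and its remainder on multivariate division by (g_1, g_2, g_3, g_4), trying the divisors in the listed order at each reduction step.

S(g_2, g_3) = -17/8u² + uv⁴ - 9/8uv² + 5/4u + 5/4v⁴ - 5/4v²; remainder on division = 0.

lcm(LM(g_2), LM(g_3)) = u²v².
S = (lcm/LT(g_2))·g_2 − (lcm/LT(g_3))·g_3 = -17/8u² + uv⁴ - 9/8uv² + 5/4u + 5/4v⁴ - 5/4v².
Reduce S modulo (g_1, g_2, g_3, g_4) in that order:
  leading term u²: subtract (-17/16)·g_1 from -17/8u² + uv⁴ - 9/8uv² + 5/4u + 5/4v⁴ - 5/4v² → uv⁴ - 9/8uv² - 3u + 5/4v⁴ - 5/4v²
  leading term uv⁴: subtract (-v²)·g_3 from uv⁴ - 9/8uv² - 3u + 5/4v⁴ - 5/4v² → -13/4uv² - 3u
  leading term uv²: subtract (13/4)·g_3 from -13/4uv² - 3u → 125/32u + 65/16v² - 65/16
  leading term u: subtract (1)·g_4 from 125/32u + 65/16v² - 65/16 → 0
The remainder is 0, so this S-polynomial contributes no new basis element.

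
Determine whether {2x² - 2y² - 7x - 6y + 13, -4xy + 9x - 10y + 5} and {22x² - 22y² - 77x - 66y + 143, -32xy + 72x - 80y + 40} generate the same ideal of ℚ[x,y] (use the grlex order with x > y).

Yes, the ideals are equal.

Two ideals are equal iff their reduced Gröbner bases coincide (the reduced basis is unique for a fixed ordering).
Buchberger on the first generating set:
f_1 = 2x² - 2y² - 7x - 6y + 13, LT = x².
f_2 = -4xy + 9x - 10y + 5, LT = xy.

S(f_1,f_2): lcm = x²y. S = -y³ + 9/4x² - 6xy - 3y² + 5/4x + 13/2y.
  reduce S modulo (f_1, f_2):
  remainder -y³ - ¾y² - 35/8x + 113/4y - 177/8 ≠ 0; add g_3 = -y³ - ¾y² - 35/8x + 113/4y - 177/8 to the basis.

The other S-polynomials (S(f_1,g_3), S(f_2,g_3)) all reduce to 0 modulo the current basis, so we have a Gröbner basis.
Inter-reduce: drop elements whose leading term is divisible by another's, tail-reduce, and make monic.
Reduced Gröbner basis: {y³ + ¾y² + 35/8x - 113/4y + 177/8, x² - y² - 7/2x - 3y + 13/2, xy - 9/4x + 5/2y - 5/4}.

Buchberger on the second generating set:
h_1 = 22x² - 22y² - 77x - 66y + 143, LT = x².
h_2 = -32xy + 72x - 80y + 40, LT = xy.

S(h_1,h_2): lcm = x²y. S = -y³ + 9/4x² - 6xy - 3y² + 5/4x + 13/2y.
  reduce S modulo (h_1, h_2):
  remainder -y³ - ¾y² - 35/8x + 113/4y - 177/8 ≠ 0; add k_3 = -y³ - ¾y² - 35/8x + 113/4y - 177/8 to the basis.

The other S-polynomials (S(h_1,k_3), S(h_2,k_3)) all reduce to 0 modulo the current basis, so we have a Gröbner basis.
Inter-reduce: drop elements whose leading term is divisible by another's, tail-reduce, and make monic.
Reduced Gröbner basis: {y³ + ¾y² + 35/8x - 113/4y + 177/8, x² - y² - 7/2x - 3y + 13/2, xy - 9/4x + 5/2y - 5/4}.

The two bases agree; hence the ideals are identical.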